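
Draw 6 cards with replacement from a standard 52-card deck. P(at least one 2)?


P(not a 2) = 48/52 = 12/13
P(none in 6 draws) = (12/13)^6 = 2985984/4826809
P(≥1 2) = 1 - 2985984/4826809 = 1840825/4826809

P = 1840825/4826809 ≈ 38.14%


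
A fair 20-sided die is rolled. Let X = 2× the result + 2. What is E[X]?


E[die] = (1+20)/2 = 21/2
E[X] = 2×21/2 + 2 = 23

E[X] = 23


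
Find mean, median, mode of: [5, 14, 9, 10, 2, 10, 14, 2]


Sorted: [2, 2, 5, 9, 10, 10, 14, 14]
Mean = 66/8 = 33/4
Median = 19/2
Freq: {5: 1, 14: 2, 9: 1, 10: 2, 2: 2}
Mode: [2, 10, 14]

Mean=33/4, Median=19/2, Mode=[2, 10, 14]


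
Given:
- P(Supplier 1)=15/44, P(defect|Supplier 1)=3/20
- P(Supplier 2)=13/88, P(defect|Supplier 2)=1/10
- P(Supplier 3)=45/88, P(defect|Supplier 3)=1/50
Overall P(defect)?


P(B) = Σ P(B|Aᵢ)×P(Aᵢ)
  3/20×15/44 = 9/176
  1/10×13/88 = 13/880
  1/50×45/88 = 9/880
Sum = 67/880

P(defect) = 67/880 ≈ 7.61%


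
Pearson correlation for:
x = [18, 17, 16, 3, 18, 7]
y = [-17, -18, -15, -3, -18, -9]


n=6, Σx=79, Σy=-80, Σxy=-1248, Σx²=1251, Σy²=1252
r = (6×(-1248) - 79×(-80))/√((6×1251 - 79²)(6×1252 - (-80)²))
= -1168/√(1265×1112) = -1168/√1406680 ≈ -1168/1186.0354 ≈ -0.9848

r ≈ -0.9848


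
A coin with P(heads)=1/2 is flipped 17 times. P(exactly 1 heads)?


Binomial: P(X=1) = C(17,1)×p^1×(1-p)^16
= 17 × 1/2 × 1/65536 = 17/131072

P(X=1) = 17/131072 ≈ 0.01%


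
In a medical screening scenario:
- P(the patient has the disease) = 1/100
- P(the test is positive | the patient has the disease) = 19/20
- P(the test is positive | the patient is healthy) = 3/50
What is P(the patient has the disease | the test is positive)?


Using Bayes' theorem:
P(A|B) = P(B|A)·P(A) / P(B)

P(the test is positive) = 19/20 × 1/100 + 3/50 × 99/100
= 19/2000 + 297/5000 = 689/10000

P(the patient has the disease|the test is positive) = (19/2000) / (689/10000) = 95/689

P(the patient has the disease|the test is positive) = 95/689 ≈ 13.79%


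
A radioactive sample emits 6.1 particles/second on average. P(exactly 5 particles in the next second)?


Poisson(λ=6.1): P(X=5) = e^(-λ)×λ^k/k!
= e^(-6.1) × 6.1^5 / 5!
≈ 0.002242867719 × 8445.96301 / 120 ≈ 0.157860

P(X=5) ≈ 0.157860 ≈ 15.79%


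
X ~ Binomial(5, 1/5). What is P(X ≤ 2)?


P(X ≤ 2) = Σ P(X=i) for i=0..2
P(X=0) = 1024/3125
P(X=1) = 256/625
P(X=2) = 128/625
Sum = 2944/3125

P(X ≤ 2) = 2944/3125 ≈ 94.21%


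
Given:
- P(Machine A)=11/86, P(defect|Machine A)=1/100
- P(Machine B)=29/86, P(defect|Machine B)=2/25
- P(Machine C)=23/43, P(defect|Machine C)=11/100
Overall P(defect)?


P(B) = Σ P(B|Aᵢ)×P(Aᵢ)
  1/100×11/86 = 11/8600
  2/25×29/86 = 29/1075
  11/100×23/43 = 253/4300
Sum = 749/8600

P(defect) = 749/8600 ≈ 8.71%


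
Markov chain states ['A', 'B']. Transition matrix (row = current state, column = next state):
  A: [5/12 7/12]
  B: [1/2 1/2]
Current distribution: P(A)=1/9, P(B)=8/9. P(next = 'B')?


P(next=B) = Σᵢ P(now=i)×P(i→B)
= 1/9×7/12 + 8/9×1/2
= 7/108 + 4/9 = 55/108

P = 55/108 ≈ 0.5093


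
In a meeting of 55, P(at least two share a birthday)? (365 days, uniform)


P(all different) = Π(365-i)/365 for i=0..54
= 0.013738
P(match) = 1 - 0.013738 = 0.986262

P ≈ 0.9863 ≈ 98.63%


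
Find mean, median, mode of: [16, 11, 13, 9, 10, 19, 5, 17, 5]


Sorted: [5, 5, 9, 10, 11, 13, 16, 17, 19]
Mean = 105/9 = 35/3
Median = 11
Freq: {16: 1, 11: 1, 13: 1, 9: 1, 10: 1, 19: 1, 5: 2, 17: 1}
Mode: [5]

Mean=35/3, Median=11, Mode=5


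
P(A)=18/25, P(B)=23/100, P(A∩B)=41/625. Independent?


P(A)×P(B) = 207/1250
P(A∩B) = 41/625
Not equal → NOT independent

No, not independent


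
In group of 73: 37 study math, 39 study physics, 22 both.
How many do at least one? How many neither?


|A∪B| = 37+39-22 = 54
Neither = 73-54 = 19

At least one: 54; Neither: 19


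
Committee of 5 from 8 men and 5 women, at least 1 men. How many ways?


Count by #men:
  1M,4W: C(8,1)×C(5,4)=40
  2M,3W: C(8,2)×C(5,3)=280
  3M,2W: C(8,3)×C(5,2)=560
  4M,1W: C(8,4)×C(5,1)=350
  5M,0W: C(8,5)×C(5,0)=56
Total = 1286

1286


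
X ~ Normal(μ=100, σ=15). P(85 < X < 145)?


z₁=(85-100)/15=-1.0, z₂=(145-100)/15=3.0
P = Φ(3.0) - Φ(-1.0) = 0.998650 - 0.158655 = 0.839995 ≈ 0.8400

P(85 < X < 145) ≈ 0.8400


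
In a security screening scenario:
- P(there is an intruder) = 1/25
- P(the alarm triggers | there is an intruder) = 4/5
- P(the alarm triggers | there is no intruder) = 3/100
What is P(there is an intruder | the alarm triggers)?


Using Bayes' theorem:
P(A|B) = P(B|A)·P(A) / P(B)

P(the alarm triggers) = 4/5 × 1/25 + 3/100 × 24/25
= 4/125 + 18/625 = 38/625

P(there is an intruder|the alarm triggers) = (4/125) / (38/625) = 10/19

P(there is an intruder|the alarm triggers) = 10/19 ≈ 52.63%


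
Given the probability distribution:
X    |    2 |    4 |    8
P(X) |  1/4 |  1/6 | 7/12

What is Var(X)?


E[X] = 35/6
E[X²] = 41
Var(X) = E[X²] - (E[X])² = 41 - 1225/36 = 251/36

Var(X) = 251/36 ≈ 6.9722


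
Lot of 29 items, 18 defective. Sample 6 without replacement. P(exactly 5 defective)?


Hypergeometric: C(18,5)×C(11,1)/C(29,6)
= 8568×11/475020 = 374/1885

P(X=5) = 374/1885 ≈ 19.84%


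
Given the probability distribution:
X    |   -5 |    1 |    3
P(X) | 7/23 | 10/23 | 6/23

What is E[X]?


E[X] = Σ x·P(X=x)
= (-5)×(7/23) + (1)×(10/23) + (3)×(6/23)
= -7/23

E[X] = -7/23


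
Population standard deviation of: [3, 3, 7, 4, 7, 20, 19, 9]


Mean = 72/8 = 9
  (3-9)²=36
  (3-9)²=36
  (7-9)²=4
  (4-9)²=25
  (7-9)²=4
  (20-9)²=121
  (19-9)²=100
  (9-9)²=0
Σ(x-μ)² = 326
σ² = 326/8 = 163/4

σ = √(163/4) ≈ 6.3836


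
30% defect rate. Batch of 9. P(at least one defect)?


P(all good) = (7/10)^9 = 40353607/1000000000
P(≥1 defect) = 959646393/1000000000

P = 959646393/1000000000 ≈ 95.96%


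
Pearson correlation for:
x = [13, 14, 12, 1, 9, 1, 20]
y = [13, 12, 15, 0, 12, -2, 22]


n=7, Σx=70, Σy=72, Σxy=1063, Σx²=992, Σy²=1170
r = (7×1063 - 70×72)/√((7×992 - 70²)(7×1170 - 72²))
= 2401/√(2044×3006) = 2401/√6144264 ≈ 2401/2478.7626 ≈ 0.9686

r ≈ 0.9686


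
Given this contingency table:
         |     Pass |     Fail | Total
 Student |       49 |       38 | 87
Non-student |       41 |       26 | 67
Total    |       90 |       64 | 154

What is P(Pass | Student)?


P(Pass | Student) = 49/(49+38) = 49/87

P(Pass|Student) = 49/87 ≈ 56.32%


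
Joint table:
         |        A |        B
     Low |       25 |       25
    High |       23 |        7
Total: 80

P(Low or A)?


P(Low∨A) = P(Low) + P(A) - P(Low∧A)
= (50 + 48 - 25)/80 = 73/80

P = 73/80 ≈ 91.25%


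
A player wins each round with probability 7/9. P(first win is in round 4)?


Geometric: P(X=4) = (1-p)^(k-1)×p = (2/9)^3×7/9 = 56/6561

P(X=4) = 56/6561 ≈ 0.85%


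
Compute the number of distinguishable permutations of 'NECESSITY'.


Letters: 9, freq: {'N': 1, 'E': 2, 'C': 1, 'S': 2, 'I': 1, 'T': 1, 'Y': 1}
9!/(1!×2!×1!×2!×1!×1!×1!) = 362880/4 = 90720

90720


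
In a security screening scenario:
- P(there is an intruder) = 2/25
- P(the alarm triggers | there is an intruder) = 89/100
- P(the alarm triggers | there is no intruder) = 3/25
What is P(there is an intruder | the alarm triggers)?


Using Bayes' theorem:
P(A|B) = P(B|A)·P(A) / P(B)

P(the alarm triggers) = 89/100 × 2/25 + 3/25 × 23/25
= 89/1250 + 69/625 = 227/1250

P(there is an intruder|the alarm triggers) = (89/1250) / (227/1250) = 89/227

P(there is an intruder|the alarm triggers) = 89/227 ≈ 39.21%


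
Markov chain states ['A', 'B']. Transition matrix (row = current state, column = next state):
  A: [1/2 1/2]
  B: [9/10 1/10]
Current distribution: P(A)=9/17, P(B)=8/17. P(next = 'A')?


P(next=A) = Σᵢ P(now=i)×P(i→A)
= 9/17×1/2 + 8/17×9/10
= 9/34 + 36/85 = 117/170

P = 117/170 ≈ 0.6882


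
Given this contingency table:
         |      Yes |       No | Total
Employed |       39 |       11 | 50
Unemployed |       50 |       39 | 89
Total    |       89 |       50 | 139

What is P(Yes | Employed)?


P(Yes | Employed) = 39/(39+11) = 39/50

P(Yes|Employed) = 39/50 ≈ 78.00%


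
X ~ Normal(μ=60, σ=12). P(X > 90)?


z = (90-60)/12 = 2.5
P(X > 90) = 1 - P(Z ≤ 2.5) = 1 - 0.9938 = 0.0062

P(X > 90) ≈ 0.0062


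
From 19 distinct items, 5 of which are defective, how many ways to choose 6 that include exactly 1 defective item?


Choose 1 of the 5 defective items and 5 of the other 14 items:
C(5,1)×C(14,5) = 5×2002 = 10010

10010


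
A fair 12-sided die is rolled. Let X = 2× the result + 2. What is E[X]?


E[die] = (1+12)/2 = 13/2
E[X] = 2×13/2 + 2 = 15

E[X] = 15


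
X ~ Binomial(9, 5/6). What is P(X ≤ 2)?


P(X ≤ 2) = Σ P(X=i) for i=0..2
P(X=0) = 1/10077696
P(X=1) = 5/1119744
P(X=2) = 25/279936
Sum = 473/5038848

P(X ≤ 2) = 473/5038848 ≈ 0.01%


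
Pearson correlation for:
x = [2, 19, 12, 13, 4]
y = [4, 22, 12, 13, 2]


n=5, Σx=50, Σy=53, Σxy=747, Σx²=694, Σy²=817
r = (5×747 - 50×53)/√((5×694 - 50²)(5×817 - 53²))
= 1085/√(970×1276) = 1085/√1237720 ≈ 1085/1112.5287 ≈ 0.9753

r ≈ 0.9753


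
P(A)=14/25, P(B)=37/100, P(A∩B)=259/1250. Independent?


P(A)×P(B) = 259/1250
P(A∩B) = 259/1250
Equal ✓ → Independent

Yes, independent


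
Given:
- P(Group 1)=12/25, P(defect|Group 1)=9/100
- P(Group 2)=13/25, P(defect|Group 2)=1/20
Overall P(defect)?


P(B) = Σ P(B|Aᵢ)×P(Aᵢ)
  9/100×12/25 = 27/625
  1/20×13/25 = 13/500
Sum = 173/2500

P(defect) = 173/2500 ≈ 6.92%


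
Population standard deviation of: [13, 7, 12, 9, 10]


Mean = 51/5
  (13-51/5)²=196/25
  (7-51/5)²=256/25
  (12-51/5)²=81/25
  (9-51/5)²=36/25
  (10-51/5)²=1/25
Σ(x-μ)² = 114/5
σ² = (114/5)/5 = 114/25

σ = √(114/25) ≈ 2.1354


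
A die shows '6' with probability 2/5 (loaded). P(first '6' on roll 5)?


Geometric: P(X=5) = (1-p)^(k-1)×p = (3/5)^4×2/5 = 162/3125

P(X=5) = 162/3125 ≈ 5.18%


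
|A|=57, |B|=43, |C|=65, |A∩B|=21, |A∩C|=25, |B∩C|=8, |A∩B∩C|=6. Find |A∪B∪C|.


|A∪B∪C| = 57+43+65-21-25-8+6 = 117

|A∪B∪C| = 117


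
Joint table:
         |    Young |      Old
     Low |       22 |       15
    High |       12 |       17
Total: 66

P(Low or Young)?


P(Low∨Young) = P(Low) + P(Young) - P(Low∧Young)
= (37 + 34 - 22)/66 = 49/66

P = 49/66 ≈ 74.24%


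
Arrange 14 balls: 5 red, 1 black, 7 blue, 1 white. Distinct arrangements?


14!/(5!×1!×7!×1!) = 144144

144144


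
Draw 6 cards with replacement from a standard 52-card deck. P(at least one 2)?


P(not a 2) = 48/52 = 12/13
P(none in 6 draws) = (12/13)^6 = 2985984/4826809
P(≥1 2) = 1 - 2985984/4826809 = 1840825/4826809

P = 1840825/4826809 ≈ 38.14%


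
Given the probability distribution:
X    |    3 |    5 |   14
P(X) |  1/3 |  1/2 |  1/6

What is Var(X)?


E[X] = 35/6
E[X²] = 289/6
Var(X) = E[X²] - (E[X])² = 289/6 - 1225/36 = 509/36

Var(X) = 509/36 ≈ 14.1389


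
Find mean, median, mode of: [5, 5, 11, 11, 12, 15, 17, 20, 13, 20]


Sorted: [5, 5, 11, 11, 12, 13, 15, 17, 20, 20]
Mean = 129/10
Median = 25/2
Freq: {5: 2, 11: 2, 12: 1, 15: 1, 17: 1, 20: 2, 13: 1}
Mode: [5, 11, 20]

Mean=129/10, Median=25/2, Mode=[5, 11, 20]


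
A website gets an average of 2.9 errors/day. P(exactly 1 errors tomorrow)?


Poisson(λ=2.9): P(X=1) = e^(-λ)×λ^k/k!
= e^(-2.9) × 2.9^1 / 1!
≈ 0.05502322006 × 2.9 / 1 ≈ 0.159567

P(X=1) ≈ 0.159567 ≈ 15.96%


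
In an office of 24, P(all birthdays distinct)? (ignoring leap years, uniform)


P(all different) = Π(365-i)/365 for i=0..23
= (365/365)×(364/365)×...×(342/365)
= 0.461656

P ≈ 0.4617 ≈ 46.17%


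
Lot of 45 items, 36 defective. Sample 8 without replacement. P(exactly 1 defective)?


Hypergeometric: C(36,1)×C(9,7)/C(45,8)
= 36×36/215553195 = 144/23950355

P(X=1) = 144/23950355 ≈ 0.00%


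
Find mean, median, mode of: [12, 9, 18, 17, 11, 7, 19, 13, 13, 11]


Sorted: [7, 9, 11, 11, 12, 13, 13, 17, 18, 19]
Mean = 130/10 = 13
Median = 25/2
Freq: {12: 1, 9: 1, 18: 1, 17: 1, 11: 2, 7: 1, 19: 1, 13: 2}
Mode: [11, 13]

Mean=13, Median=25/2, Mode=[11, 13]


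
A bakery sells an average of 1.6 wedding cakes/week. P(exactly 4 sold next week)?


Poisson(λ=1.6): P(X=4) = e^(-λ)×λ^k/k!
= e^(-1.6) × 1.6^4 / 4!
≈ 0.201896518 × 6.5536 / 24 ≈ 0.055131

P(X=4) ≈ 0.055131 ≈ 5.51%


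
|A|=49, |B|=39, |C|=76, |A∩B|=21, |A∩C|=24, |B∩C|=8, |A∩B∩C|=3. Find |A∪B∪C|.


|A∪B∪C| = 49+39+76-21-24-8+3 = 114

|A∪B∪C| = 114


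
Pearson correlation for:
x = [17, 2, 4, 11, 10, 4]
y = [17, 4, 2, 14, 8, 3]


n=6, Σx=48, Σy=48, Σxy=551, Σx²=546, Σy²=578
r = (6×551 - 48×48)/√((6×546 - 48²)(6×578 - 48²))
= 1002/√(972×1164) = 1002/√1131408 ≈ 1002/1063.6766 ≈ 0.9420

r ≈ 0.9420


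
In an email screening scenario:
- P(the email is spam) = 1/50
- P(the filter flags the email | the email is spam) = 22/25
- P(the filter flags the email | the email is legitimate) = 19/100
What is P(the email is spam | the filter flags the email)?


Using Bayes' theorem:
P(A|B) = P(B|A)·P(A) / P(B)

P(the filter flags the email) = 22/25 × 1/50 + 19/100 × 49/50
= 11/625 + 931/5000 = 1019/5000

P(the email is spam|the filter flags the email) = (11/625) / (1019/5000) = 88/1019

P(the email is spam|the filter flags the email) = 88/1019 ≈ 8.64%


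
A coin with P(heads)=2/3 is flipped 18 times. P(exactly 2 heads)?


Binomial: P(X=2) = C(18,2)×p^2×(1-p)^16
= 153 × 4/9 × 1/43046721 = 68/43046721

P(X=2) = 68/43046721 ≈ 0.00%


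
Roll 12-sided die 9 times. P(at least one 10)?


P(no 10)^9 = (11/12)^9 = 2357947691/5159780352
P(≥1) = 1 - 2357947691/5159780352 = 2801832661/5159780352

P = 2801832661/5159780352 ≈ 54.30%


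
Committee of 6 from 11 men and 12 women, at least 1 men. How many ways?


Count by #men:
  1M,5W: C(11,1)×C(12,5)=8712
  2M,4W: C(11,2)×C(12,4)=27225
  3M,3W: C(11,3)×C(12,3)=36300
  4M,2W: C(11,4)×C(12,2)=21780
  5M,1W: C(11,5)×C(12,1)=5544
  6M,0W: C(11,6)×C(12,0)=462
Total = 100023

100023


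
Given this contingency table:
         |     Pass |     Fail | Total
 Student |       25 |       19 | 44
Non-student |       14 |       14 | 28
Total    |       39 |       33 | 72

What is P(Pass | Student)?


P(Pass | Student) = 25/(25+19) = 25/44

P(Pass|Student) = 25/44 ≈ 56.82%


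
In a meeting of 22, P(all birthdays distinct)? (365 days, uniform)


P(all different) = Π(365-i)/365 for i=0..21
= (365/365)×(364/365)×...×(344/365)
= 0.524305

P ≈ 0.5243 ≈ 52.43%


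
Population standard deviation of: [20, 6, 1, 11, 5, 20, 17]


Mean = 80/7
  (20-80/7)²=3600/49
  (6-80/7)²=1444/49
  (1-80/7)²=5329/49
  (11-80/7)²=9/49
  (5-80/7)²=2025/49
  (20-80/7)²=3600/49
  (17-80/7)²=1521/49
Σ(x-μ)² = 2504/7
σ² = (2504/7)/7 = 2504/49

σ = √(2504/49) ≈ 7.1486


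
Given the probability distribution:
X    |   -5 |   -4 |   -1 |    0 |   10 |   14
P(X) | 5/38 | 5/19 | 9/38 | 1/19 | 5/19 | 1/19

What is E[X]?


E[X] = Σ x·P(X=x)
= (-5)×(5/38) + (-4)×(5/19) + (-1)×(9/38) + (0)×(1/19) + (10)×(5/19) + (14)×(1/19)
= 27/19

E[X] = 27/19


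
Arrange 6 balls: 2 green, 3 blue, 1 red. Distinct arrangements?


6!/(2!×3!×1!) = 60

60


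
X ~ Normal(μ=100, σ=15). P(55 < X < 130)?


z₁=(55-100)/15=-3.0, z₂=(130-100)/15=2.0
P = Φ(2.0) - Φ(-3.0) = 0.977250 - 0.001350 = 0.975900 ≈ 0.9759

P(55 < X < 130) ≈ 0.9759


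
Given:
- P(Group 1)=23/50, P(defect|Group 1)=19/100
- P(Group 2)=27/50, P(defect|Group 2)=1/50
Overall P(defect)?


P(B) = Σ P(B|Aᵢ)×P(Aᵢ)
  19/100×23/50 = 437/5000
  1/50×27/50 = 27/2500
Sum = 491/5000

P(defect) = 491/5000 ≈ 9.82%


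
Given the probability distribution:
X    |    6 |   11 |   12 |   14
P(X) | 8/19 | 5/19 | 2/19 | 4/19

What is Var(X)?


E[X] = 183/19
E[X²] = 1965/19
Var(X) = E[X²] - (E[X])² = 1965/19 - 33489/361 = 3846/361

Var(X) = 3846/361 ≈ 10.6537


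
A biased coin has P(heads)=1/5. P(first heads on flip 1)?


Geometric: P(X=1) = (1-p)^(k-1)×p = (4/5)^0×1/5 = 1/5

P(X=1) = 1/5 ≈ 20.00%


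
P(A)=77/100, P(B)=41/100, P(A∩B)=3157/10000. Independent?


P(A)×P(B) = 3157/10000
P(A∩B) = 3157/10000
Equal ✓ → Independent

Yes, independent


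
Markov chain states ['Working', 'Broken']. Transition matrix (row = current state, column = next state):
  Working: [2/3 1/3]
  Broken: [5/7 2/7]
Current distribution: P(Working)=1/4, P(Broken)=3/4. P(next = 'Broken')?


P(next=Broken) = Σᵢ P(now=i)×P(i→Broken)
= 1/4×1/3 + 3/4×2/7
= 1/12 + 3/14 = 25/84

P = 25/84 ≈ 0.2976


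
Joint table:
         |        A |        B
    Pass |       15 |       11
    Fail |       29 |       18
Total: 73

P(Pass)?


P(Pass) = (15+11)/73 = 26/73

P(Pass) = 26/73 ≈ 35.62%


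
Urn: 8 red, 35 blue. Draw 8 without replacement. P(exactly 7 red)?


Hypergeometric: C(8,7)×C(35,1)/C(43,8)
= 8×35/145008513 = 280/145008513

P(X=7) = 280/145008513 ≈ 0.00%


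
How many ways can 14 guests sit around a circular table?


Circular arrangements of 14 distinct objects: fix one position to break rotational symmetry.
(n-1)! = 13! = 6227020800

6227020800


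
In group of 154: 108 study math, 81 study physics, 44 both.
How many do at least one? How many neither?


|A∪B| = 108+81-44 = 145
Neither = 154-145 = 9

At least one: 145; Neither: 9


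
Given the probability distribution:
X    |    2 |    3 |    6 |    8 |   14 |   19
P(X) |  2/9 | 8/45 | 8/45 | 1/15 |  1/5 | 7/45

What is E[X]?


E[X] = Σ x·P(X=x)
= (2)×(2/9) + (3)×(8/45) + (6)×(8/45) + (8)×(1/15) + (14)×(1/5) + (19)×(7/45)
= 25/3

E[X] = 25/3


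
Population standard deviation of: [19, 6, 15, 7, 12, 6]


Mean = 65/6
  (19-65/6)²=2401/36
  (6-65/6)²=841/36
  (15-65/6)²=625/36
  (7-65/6)²=529/36
  (12-65/6)²=49/36
  (6-65/6)²=841/36
Σ(x-μ)² = 881/6
σ² = (881/6)/6 = 881/36

σ = √(881/36) ≈ 4.9469


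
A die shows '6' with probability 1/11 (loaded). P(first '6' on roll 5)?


Geometric: P(X=5) = (1-p)^(k-1)×p = (10/11)^4×1/11 = 10000/161051

P(X=5) = 10000/161051 ≈ 6.21%


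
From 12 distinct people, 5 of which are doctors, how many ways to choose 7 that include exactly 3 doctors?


Choose 3 of the 5 doctors and 4 of the other 7 people:
C(5,3)×C(7,4) = 10×35 = 350

350


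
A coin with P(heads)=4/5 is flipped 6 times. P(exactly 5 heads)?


Binomial: P(X=5) = C(6,5)×p^5×(1-p)^1
= 6 × 1024/3125 × 1/5 = 6144/15625

P(X=5) = 6144/15625 ≈ 39.32%


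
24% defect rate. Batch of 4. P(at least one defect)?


P(all good) = (19/25)^4 = 130321/390625
P(≥1 defect) = 260304/390625

P = 260304/390625 ≈ 66.64%


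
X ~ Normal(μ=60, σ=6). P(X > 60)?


z = (60-60)/6 = 0.0
P(X > 60) = 1 - P(Z ≤ 0.0) = 1 - 0.5000 = 0.5000

P(X > 60) ≈ 0.5000


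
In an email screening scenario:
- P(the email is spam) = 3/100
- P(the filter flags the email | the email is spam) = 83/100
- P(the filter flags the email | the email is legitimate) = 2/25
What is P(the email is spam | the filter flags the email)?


Using Bayes' theorem:
P(A|B) = P(B|A)·P(A) / P(B)

P(the filter flags the email) = 83/100 × 3/100 + 2/25 × 97/100
= 249/10000 + 97/1250 = 41/400

P(the email is spam|the filter flags the email) = (249/10000) / (41/400) = 249/1025

P(the email is spam|the filter flags the email) = 249/1025 ≈ 24.29%


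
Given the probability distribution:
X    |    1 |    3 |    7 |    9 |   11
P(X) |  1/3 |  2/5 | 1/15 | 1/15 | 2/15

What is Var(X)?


E[X] = 61/15
E[X²] = 431/15
Var(X) = E[X²] - (E[X])² = 431/15 - 3721/225 = 2744/225

Var(X) = 2744/225 ≈ 12.1956


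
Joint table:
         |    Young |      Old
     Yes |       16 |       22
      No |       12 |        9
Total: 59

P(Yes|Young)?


P(Yes|Young) = 16/(16+12) = 16/28 = 4/7

P = 4/7 ≈ 57.14%


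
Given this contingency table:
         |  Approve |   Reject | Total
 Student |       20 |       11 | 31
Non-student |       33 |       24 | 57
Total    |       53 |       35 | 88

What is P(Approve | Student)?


P(Approve | Student) = 20/(20+11) = 20/31

P(Approve|Student) = 20/31 ≈ 64.52%


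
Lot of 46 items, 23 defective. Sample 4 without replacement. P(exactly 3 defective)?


Hypergeometric: C(23,3)×C(23,1)/C(46,4)
= 1771×23/163185 = 161/645

P(X=3) = 161/645 ≈ 24.96%


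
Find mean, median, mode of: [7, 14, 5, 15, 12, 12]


Sorted: [5, 7, 12, 12, 14, 15]
Mean = 65/6
Median = 12
Freq: {7: 1, 14: 1, 5: 1, 15: 1, 12: 2}
Mode: [12]

Mean=65/6, Median=12, Mode=12


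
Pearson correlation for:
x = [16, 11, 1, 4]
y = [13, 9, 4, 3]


n=4, Σx=32, Σy=29, Σxy=323, Σx²=394, Σy²=275
r = (4×323 - 32×29)/√((4×394 - 32²)(4×275 - 29²))
= 364/√(552×259) = 364/√142968 ≈ 364/378.1111 ≈ 0.9627

r ≈ 0.9627


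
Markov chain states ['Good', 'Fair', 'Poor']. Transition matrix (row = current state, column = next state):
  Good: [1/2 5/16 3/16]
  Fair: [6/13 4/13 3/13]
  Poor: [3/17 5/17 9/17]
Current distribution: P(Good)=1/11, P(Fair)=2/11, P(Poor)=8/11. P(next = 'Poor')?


P(next=Poor) = Σᵢ P(now=i)×P(i→Poor)
= 1/11×3/16 + 2/11×3/13 + 8/11×9/17
= 3/176 + 6/143 + 72/187 = 17271/38896

P = 17271/38896 ≈ 0.4440


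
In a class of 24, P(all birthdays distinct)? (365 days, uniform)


P(all different) = Π(365-i)/365 for i=0..23
= (365/365)×(364/365)×...×(342/365)
= 0.461656

P ≈ 0.4617 ≈ 46.17%


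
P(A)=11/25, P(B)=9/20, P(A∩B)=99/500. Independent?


P(A)×P(B) = 99/500
P(A∩B) = 99/500
Equal ✓ → Independent

Yes, independent


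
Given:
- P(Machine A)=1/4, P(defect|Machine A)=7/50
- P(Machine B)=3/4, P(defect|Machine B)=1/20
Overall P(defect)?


P(B) = Σ P(B|Aᵢ)×P(Aᵢ)
  7/50×1/4 = 7/200
  1/20×3/4 = 3/80
Sum = 29/400

P(defect) = 29/400 ≈ 7.25%


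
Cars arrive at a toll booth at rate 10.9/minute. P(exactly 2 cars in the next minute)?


Poisson(λ=10.9): P(X=2) = e^(-λ)×λ^k/k!
= e^(-10.9) × 10.9^2 / 2!
≈ 1.8458234e-05 × 118.81 / 2 ≈ 0.001097

P(X=2) ≈ 0.001097 ≈ 0.11%


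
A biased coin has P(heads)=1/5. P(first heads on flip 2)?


Geometric: P(X=2) = (1-p)^(k-1)×p = (4/5)^1×1/5 = 4/25

P(X=2) = 4/25 ≈ 16.00%


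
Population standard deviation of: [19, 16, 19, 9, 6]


Mean = 69/5
  (19-69/5)²=676/25
  (16-69/5)²=121/25
  (19-69/5)²=676/25
  (9-69/5)²=576/25
  (6-69/5)²=1521/25
Σ(x-μ)² = 714/5
σ² = (714/5)/5 = 714/25

σ = √(714/25) ≈ 5.3442


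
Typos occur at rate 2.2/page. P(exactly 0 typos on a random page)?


Poisson(λ=2.2): P(X=0) = e^(-λ)×λ^k/k!
= e^(-2.2) × 2.2^0 / 0!
≈ 0.1108031584 × 1 / 1 ≈ 0.110803

P(X=0) ≈ 0.110803 ≈ 11.08%


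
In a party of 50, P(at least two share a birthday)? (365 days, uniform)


P(all different) = Π(365-i)/365 for i=0..49
= 0.029626
P(match) = 1 - 0.029626 = 0.970374

P ≈ 0.9704 ≈ 97.04%


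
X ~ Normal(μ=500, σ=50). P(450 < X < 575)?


z₁=(450-500)/50=-1.0, z₂=(575-500)/50=1.5
P = Φ(1.5) - Φ(-1.0) = 0.933193 - 0.158655 = 0.774538 ≈ 0.7745

P(450 < X < 575) ≈ 0.7745


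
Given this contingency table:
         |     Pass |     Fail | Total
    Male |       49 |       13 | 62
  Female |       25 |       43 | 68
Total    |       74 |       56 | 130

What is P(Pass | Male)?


P(Pass | Male) = 49/(49+13) = 49/62

P(Pass|Male) = 49/62 ≈ 79.03%


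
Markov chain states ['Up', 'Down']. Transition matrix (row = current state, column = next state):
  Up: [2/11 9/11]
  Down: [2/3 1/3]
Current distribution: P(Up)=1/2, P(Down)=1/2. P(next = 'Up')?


P(next=Up) = Σᵢ P(now=i)×P(i→Up)
= 1/2×2/11 + 1/2×2/3
= 1/11 + 1/3 = 14/33

P = 14/33 ≈ 0.4242


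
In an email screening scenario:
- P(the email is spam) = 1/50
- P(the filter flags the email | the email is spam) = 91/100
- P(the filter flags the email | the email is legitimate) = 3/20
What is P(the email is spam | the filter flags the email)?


Using Bayes' theorem:
P(A|B) = P(B|A)·P(A) / P(B)

P(the filter flags the email) = 91/100 × 1/50 + 3/20 × 49/50
= 91/5000 + 147/1000 = 413/2500

P(the email is spam|the filter flags the email) = (91/5000) / (413/2500) = 13/118

P(the email is spam|the filter flags the email) = 13/118 ≈ 11.02%


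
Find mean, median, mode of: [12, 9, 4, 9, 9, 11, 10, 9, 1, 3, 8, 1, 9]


Sorted: [1, 1, 3, 4, 8, 9, 9, 9, 9, 9, 10, 11, 12]
Mean = 95/13
Median = 9
Freq: {12: 1, 9: 5, 4: 1, 11: 1, 10: 1, 1: 2, 3: 1, 8: 1}
Mode: [9]

Mean=95/13, Median=9, Mode=9


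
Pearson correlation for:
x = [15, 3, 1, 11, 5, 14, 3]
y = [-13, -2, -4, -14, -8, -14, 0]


n=7, Σx=52, Σy=-55, Σxy=-595, Σx²=586, Σy²=645
r = (7×(-595) - 52×(-55))/√((7×586 - 52²)(7×645 - (-55)²))
= -1305/√(1398×1490) = -1305/√2083020 ≈ -1305/1443.2671 ≈ -0.9042

r ≈ -0.9042


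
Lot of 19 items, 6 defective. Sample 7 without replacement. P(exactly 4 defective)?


Hypergeometric: C(6,4)×C(13,3)/C(19,7)
= 15×286/50388 = 55/646

P(X=4) = 55/646 ≈ 8.51%


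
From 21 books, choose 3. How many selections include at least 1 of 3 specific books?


Complement: C(21,3) - C(18,3) = 1330 - 816 = 514

514


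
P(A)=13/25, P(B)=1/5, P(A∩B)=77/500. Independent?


P(A)×P(B) = 13/125
P(A∩B) = 77/500
Not equal → NOT independent

No, not independent


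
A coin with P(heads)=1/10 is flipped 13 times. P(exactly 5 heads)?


Binomial: P(X=5) = C(13,5)×p^5×(1-p)^8
= 1287 × 1/100000 × 43046721/100000000 = 55401129927/10000000000000

P(X=5) = 55401129927/10000000000000 ≈ 0.55%


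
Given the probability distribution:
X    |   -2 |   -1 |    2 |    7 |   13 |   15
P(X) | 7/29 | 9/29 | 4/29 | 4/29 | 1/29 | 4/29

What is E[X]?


E[X] = Σ x·P(X=x)
= (-2)×(7/29) + (-1)×(9/29) + (2)×(4/29) + (7)×(4/29) + (13)×(1/29) + (15)×(4/29)
= 86/29

E[X] = 86/29


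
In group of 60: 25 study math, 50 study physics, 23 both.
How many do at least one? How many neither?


|A∪B| = 25+50-23 = 52
Neither = 60-52 = 8

At least one: 52; Neither: 8


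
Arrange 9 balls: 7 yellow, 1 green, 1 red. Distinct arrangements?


9!/(7!×1!×1!) = 72

72


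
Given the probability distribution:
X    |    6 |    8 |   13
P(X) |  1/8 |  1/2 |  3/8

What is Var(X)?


E[X] = 77/8
E[X²] = 799/8
Var(X) = E[X²] - (E[X])² = 799/8 - 5929/64 = 463/64

Var(X) = 463/64 ≈ 7.2344


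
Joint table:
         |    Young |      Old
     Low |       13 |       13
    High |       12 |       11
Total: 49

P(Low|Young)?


P(Low|Young) = 13/(13+12) = 13/25

P = 13/25 ≈ 52.00%


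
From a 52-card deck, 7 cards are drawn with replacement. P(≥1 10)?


P(not a 10) = 48/52 = 12/13
P(none in 7 draws) = (12/13)^7 = 35831808/62748517
P(≥1 10) = 1 - 35831808/62748517 = 26916709/62748517

P = 26916709/62748517 ≈ 42.90%


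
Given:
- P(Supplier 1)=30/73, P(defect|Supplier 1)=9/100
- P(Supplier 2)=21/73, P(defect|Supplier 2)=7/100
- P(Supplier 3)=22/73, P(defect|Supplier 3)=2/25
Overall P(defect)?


P(B) = Σ P(B|Aᵢ)×P(Aᵢ)
  9/100×30/73 = 27/730
  7/100×21/73 = 147/7300
  2/25×22/73 = 44/1825
Sum = 593/7300

P(defect) = 593/7300 ≈ 8.12%


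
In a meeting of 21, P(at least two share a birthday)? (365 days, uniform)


P(all different) = Π(365-i)/365 for i=0..20
= 0.556312
P(match) = 1 - 0.556312 = 0.443688

P ≈ 0.4437 ≈ 44.37%


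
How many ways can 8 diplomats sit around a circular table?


Circular arrangements of 8 distinct objects: fix one position to break rotational symmetry.
(n-1)! = 7! = 5040

5040


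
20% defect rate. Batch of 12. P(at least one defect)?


P(all good) = (4/5)^12 = 16777216/244140625
P(≥1 defect) = 227363409/244140625

P = 227363409/244140625 ≈ 93.13%


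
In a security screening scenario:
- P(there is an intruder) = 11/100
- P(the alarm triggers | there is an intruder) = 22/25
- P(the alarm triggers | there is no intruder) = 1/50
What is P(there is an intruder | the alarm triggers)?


Using Bayes' theorem:
P(A|B) = P(B|A)·P(A) / P(B)

P(the alarm triggers) = 22/25 × 11/100 + 1/50 × 89/100
= 121/1250 + 89/5000 = 573/5000

P(there is an intruder|the alarm triggers) = (121/1250) / (573/5000) = 484/573

P(there is an intruder|the alarm triggers) = 484/573 ≈ 84.47%


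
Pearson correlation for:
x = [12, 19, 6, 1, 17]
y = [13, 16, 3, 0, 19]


n=5, Σx=55, Σy=51, Σxy=801, Σx²=831, Σy²=795
r = (5×801 - 55×51)/√((5×831 - 55²)(5×795 - 51²))
= 1200/√(1130×1374) = 1200/√1552620 ≈ 1200/1246.0417 ≈ 0.9630

r ≈ 0.9630


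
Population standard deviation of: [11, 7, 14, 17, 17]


Mean = 66/5
  (11-66/5)²=121/25
  (7-66/5)²=961/25
  (14-66/5)²=16/25
  (17-66/5)²=361/25
  (17-66/5)²=361/25
Σ(x-μ)² = 364/5
σ² = (364/5)/5 = 364/25

σ = √(364/25) ≈ 3.8158


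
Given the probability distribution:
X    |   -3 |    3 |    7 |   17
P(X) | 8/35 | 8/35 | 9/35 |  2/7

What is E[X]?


E[X] = Σ x·P(X=x)
= (-3)×(8/35) + (3)×(8/35) + (7)×(9/35) + (17)×(2/7)
= 233/35

E[X] = 233/35


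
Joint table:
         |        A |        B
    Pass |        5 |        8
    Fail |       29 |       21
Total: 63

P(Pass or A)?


P(Pass∨A) = P(Pass) + P(A) - P(Pass∧A)
= (13 + 34 - 5)/63 = 42/63 = 2/3

P = 2/3 ≈ 66.67%


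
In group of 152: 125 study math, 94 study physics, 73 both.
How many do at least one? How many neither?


|A∪B| = 125+94-73 = 146
Neither = 152-146 = 6

At least one: 146; Neither: 6


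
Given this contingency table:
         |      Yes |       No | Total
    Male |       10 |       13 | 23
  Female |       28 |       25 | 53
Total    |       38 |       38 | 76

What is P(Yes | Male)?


P(Yes | Male) = 10/(10+13) = 10/23

P(Yes|Male) = 10/23 ≈ 43.48%


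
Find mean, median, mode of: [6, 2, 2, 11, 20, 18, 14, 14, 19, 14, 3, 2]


Sorted: [2, 2, 2, 3, 6, 11, 14, 14, 14, 18, 19, 20]
Mean = 125/12
Median = 25/2
Freq: {6: 1, 2: 3, 11: 1, 20: 1, 18: 1, 14: 3, 19: 1, 3: 1}
Mode: [2, 14]

Mean=125/12, Median=25/2, Mode=[2, 14]


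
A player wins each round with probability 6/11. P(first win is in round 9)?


Geometric: P(X=9) = (1-p)^(k-1)×p = (5/11)^8×6/11 = 2343750/2357947691

P(X=9) = 2343750/2357947691 ≈ 0.10%


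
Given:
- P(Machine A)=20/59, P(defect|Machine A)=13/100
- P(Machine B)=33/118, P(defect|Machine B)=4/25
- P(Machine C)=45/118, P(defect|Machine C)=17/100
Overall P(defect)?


P(B) = Σ P(B|Aᵢ)×P(Aᵢ)
  13/100×20/59 = 13/295
  4/25×33/118 = 66/1475
  17/100×45/118 = 153/2360
Sum = 1813/11800

P(defect) = 1813/11800 ≈ 15.36%


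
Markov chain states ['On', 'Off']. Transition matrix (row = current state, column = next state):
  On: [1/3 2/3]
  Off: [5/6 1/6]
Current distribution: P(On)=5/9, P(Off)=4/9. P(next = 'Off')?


P(next=Off) = Σᵢ P(now=i)×P(i→Off)
= 5/9×2/3 + 4/9×1/6
= 10/27 + 2/27 = 4/9

P = 4/9 ≈ 0.4444


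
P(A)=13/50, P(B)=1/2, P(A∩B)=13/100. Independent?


P(A)×P(B) = 13/100
P(A∩B) = 13/100
Equal ✓ → Independent

Yes, independent


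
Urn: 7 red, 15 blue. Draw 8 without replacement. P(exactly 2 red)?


Hypergeometric: C(7,2)×C(15,6)/C(22,8)
= 21×5005/319770 = 637/1938

P(X=2) = 637/1938 ≈ 32.87%


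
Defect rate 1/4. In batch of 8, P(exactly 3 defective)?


Binomial: P(X=3) = C(8,3)×p^3×(1-p)^5
= 56 × 1/64 × 243/1024 = 1701/8192

P(X=3) = 1701/8192 ≈ 20.76%


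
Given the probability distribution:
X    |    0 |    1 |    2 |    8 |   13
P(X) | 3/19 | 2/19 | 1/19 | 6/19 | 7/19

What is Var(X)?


E[X] = 143/19
E[X²] = 1573/19
Var(X) = E[X²] - (E[X])² = 1573/19 - 20449/361 = 9438/361

Var(X) = 9438/361 ≈ 26.1440


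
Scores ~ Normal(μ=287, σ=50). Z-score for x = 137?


z = (x - μ)/σ = (137 - 287)/50 = -3.0

z = -3.0


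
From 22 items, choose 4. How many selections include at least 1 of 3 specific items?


Complement: C(22,4) - C(19,4) = 7315 - 3876 = 3439

3439


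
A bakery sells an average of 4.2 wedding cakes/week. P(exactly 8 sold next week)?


Poisson(λ=4.2): P(X=8) = e^(-λ)×λ^k/k!
= e^(-4.2) × 4.2^8 / 8!
≈ 0.01499557682 × 96826.5199642 / 40320 ≈ 0.036011

P(X=8) ≈ 0.036011 ≈ 3.60%


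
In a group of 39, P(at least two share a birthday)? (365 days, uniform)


P(all different) = Π(365-i)/365 for i=0..38
= 0.121780
P(match) = 1 - 0.121780 = 0.878220

P ≈ 0.8782 ≈ 87.82%


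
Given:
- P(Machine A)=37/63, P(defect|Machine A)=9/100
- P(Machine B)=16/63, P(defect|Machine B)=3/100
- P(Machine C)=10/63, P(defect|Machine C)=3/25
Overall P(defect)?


P(B) = Σ P(B|Aᵢ)×P(Aᵢ)
  9/100×37/63 = 37/700
  3/100×16/63 = 4/525
  3/25×10/63 = 2/105
Sum = 167/2100

P(defect) = 167/2100 ≈ 7.95%


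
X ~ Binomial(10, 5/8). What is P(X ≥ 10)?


P(X ≥ 10) = Σ P(X=i) for i=10..10
P(X=10) = 9765625/1073741824
Sum = 9765625/1073741824

P(X ≥ 10) = 9765625/1073741824 ≈ 0.91%


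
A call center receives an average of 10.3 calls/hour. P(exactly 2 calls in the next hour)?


Poisson(λ=10.3): P(X=2) = e^(-λ)×λ^k/k!
= e^(-10.3) × 10.3^2 / 2!
≈ 3.363309519e-05 × 106.09 / 2 ≈ 0.001784

P(X=2) ≈ 0.001784 ≈ 0.18%


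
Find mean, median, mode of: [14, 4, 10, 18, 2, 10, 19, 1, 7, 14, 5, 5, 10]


Sorted: [1, 2, 4, 5, 5, 7, 10, 10, 10, 14, 14, 18, 19]
Mean = 119/13
Median = 10
Freq: {14: 2, 4: 1, 10: 3, 18: 1, 2: 1, 19: 1, 1: 1, 7: 1, 5: 2}
Mode: [10]

Mean=119/13, Median=10, Mode=10


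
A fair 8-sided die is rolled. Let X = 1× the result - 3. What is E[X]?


E[die] = (1+8)/2 = 9/2
E[X] = 1×9/2 - 3 = 3/2

E[X] = 3/2


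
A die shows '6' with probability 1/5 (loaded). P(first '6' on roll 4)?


Geometric: P(X=4) = (1-p)^(k-1)×p = (4/5)^3×1/5 = 64/625

P(X=4) = 64/625 ≈ 10.24%


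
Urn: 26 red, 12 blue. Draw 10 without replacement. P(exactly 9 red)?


Hypergeometric: C(26,9)×C(12,1)/C(38,10)
= 3124550×12/472733756 = 44850/565471

P(X=9) = 44850/565471 ≈ 7.93%


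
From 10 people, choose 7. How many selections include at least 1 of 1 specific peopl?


Complement: C(10,7) - C(9,7) = 120 - 36 = 84

84


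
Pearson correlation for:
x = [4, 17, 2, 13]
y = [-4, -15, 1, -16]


n=4, Σx=36, Σy=-34, Σxy=-477, Σx²=478, Σy²=498
r = (4×(-477) - 36×(-34))/√((4×478 - 36²)(4×498 - (-34)²))
= -684/√(616×836) = -684/√514976 ≈ -684/717.6183 ≈ -0.9532

r ≈ -0.9532


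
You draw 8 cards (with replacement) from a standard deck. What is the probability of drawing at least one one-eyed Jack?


P(not a one-eyed Jack) = 50/52 = 25/26
P(none in 8 draws) = (25/26)^8 = 152587890625/208827064576
P(≥1 one-eyed Jack) = 1 - 152587890625/208827064576 = 56239173951/208827064576

P = 56239173951/208827064576 ≈ 26.93%


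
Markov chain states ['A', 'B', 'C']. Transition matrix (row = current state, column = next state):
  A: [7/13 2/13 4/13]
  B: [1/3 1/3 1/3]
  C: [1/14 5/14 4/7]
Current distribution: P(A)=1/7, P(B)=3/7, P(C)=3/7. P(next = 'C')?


P(next=C) = Σᵢ P(now=i)×P(i→C)
= 1/7×4/13 + 3/7×1/3 + 3/7×4/7
= 4/91 + 1/7 + 12/49 = 275/637

P = 275/637 ≈ 0.4317


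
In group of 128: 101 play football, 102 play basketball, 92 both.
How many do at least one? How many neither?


|A∪B| = 101+102-92 = 111
Neither = 128-111 = 17

At least one: 111; Neither: 17


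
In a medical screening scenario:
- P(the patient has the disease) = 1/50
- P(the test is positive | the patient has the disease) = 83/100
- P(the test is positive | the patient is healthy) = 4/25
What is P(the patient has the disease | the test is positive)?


Using Bayes' theorem:
P(A|B) = P(B|A)·P(A) / P(B)

P(the test is positive) = 83/100 × 1/50 + 4/25 × 49/50
= 83/5000 + 98/625 = 867/5000

P(the patient has the disease|the test is positive) = (83/5000) / (867/5000) = 83/867

P(the patient has the disease|the test is positive) = 83/867 ≈ 9.57%


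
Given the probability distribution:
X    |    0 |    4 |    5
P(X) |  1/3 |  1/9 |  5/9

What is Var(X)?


E[X] = 29/9
E[X²] = 47/3
Var(X) = E[X²] - (E[X])² = 47/3 - 841/81 = 428/81

Var(X) = 428/81 ≈ 5.2840


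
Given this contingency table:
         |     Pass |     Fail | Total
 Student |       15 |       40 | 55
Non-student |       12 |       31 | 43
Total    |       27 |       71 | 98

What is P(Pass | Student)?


P(Pass | Student) = 15/(15+40) = 15/55 = 3/11

P(Pass|Student) = 3/11 ≈ 27.27%


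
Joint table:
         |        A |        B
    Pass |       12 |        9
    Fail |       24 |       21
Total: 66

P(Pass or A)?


P(Pass∨A) = P(Pass) + P(A) - P(Pass∧A)
= (21 + 36 - 12)/66 = 45/66 = 15/22

P = 15/22 ≈ 68.18%


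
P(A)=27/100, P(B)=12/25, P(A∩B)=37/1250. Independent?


P(A)×P(B) = 81/625
P(A∩B) = 37/1250
Not equal → NOT independent

No, not independent


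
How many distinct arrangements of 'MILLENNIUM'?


Letters: 10, freq: {'M': 2, 'I': 2, 'L': 2, 'E': 1, 'N': 2, 'U': 1}
10!/(2!×2!×2!×1!×2!×1!) = 3628800/16 = 226800

226800


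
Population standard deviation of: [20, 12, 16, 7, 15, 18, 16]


Mean = 104/7
  (20-104/7)²=1296/49
  (12-104/7)²=400/49
  (16-104/7)²=64/49
  (7-104/7)²=3025/49
  (15-104/7)²=1/49
  (18-104/7)²=484/49
  (16-104/7)²=64/49
Σ(x-μ)² = 762/7
σ² = (762/7)/7 = 762/49

σ = √(762/49) ≈ 3.9435


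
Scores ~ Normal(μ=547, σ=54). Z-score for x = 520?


z = (x - μ)/σ = (520 - 547)/54 = -0.5

z = -0.5


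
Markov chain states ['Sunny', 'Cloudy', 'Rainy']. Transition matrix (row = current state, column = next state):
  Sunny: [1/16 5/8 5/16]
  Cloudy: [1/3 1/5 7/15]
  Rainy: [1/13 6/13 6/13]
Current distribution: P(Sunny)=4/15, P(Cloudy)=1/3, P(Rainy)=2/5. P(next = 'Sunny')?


P(next=Sunny) = Σᵢ P(now=i)×P(i→Sunny)
= 4/15×1/16 + 1/3×1/3 + 2/5×1/13
= 1/60 + 1/9 + 2/65 = 371/2340

P = 371/2340 ≈ 0.1585


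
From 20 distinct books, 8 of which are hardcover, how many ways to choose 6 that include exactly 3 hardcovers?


Choose 3 of the 8 hardcovers and 3 of the other 12 books:
C(8,3)×C(12,3) = 56×220 = 12320

12320


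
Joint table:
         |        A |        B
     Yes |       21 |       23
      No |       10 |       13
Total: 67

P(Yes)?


P(Yes) = (21+23)/67 = 44/67

P(Yes) = 44/67 ≈ 65.67%


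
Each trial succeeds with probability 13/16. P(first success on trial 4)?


Geometric: P(X=4) = (1-p)^(k-1)×p = (3/16)^3×13/16 = 351/65536

P(X=4) = 351/65536 ≈ 0.54%


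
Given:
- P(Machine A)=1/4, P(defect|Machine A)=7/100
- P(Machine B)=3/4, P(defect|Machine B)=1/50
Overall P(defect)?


P(B) = Σ P(B|Aᵢ)×P(Aᵢ)
  7/100×1/4 = 7/400
  1/50×3/4 = 3/200
Sum = 13/400

P(defect) = 13/400 ≈ 3.25%


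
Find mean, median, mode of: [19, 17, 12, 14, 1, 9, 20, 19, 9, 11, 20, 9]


Sorted: [1, 9, 9, 9, 11, 12, 14, 17, 19, 19, 20, 20]
Mean = 160/12 = 40/3
Median = 13
Freq: {19: 2, 17: 1, 12: 1, 14: 1, 1: 1, 9: 3, 20: 2, 11: 1}
Mode: [9]

Mean=40/3, Median=13, Mode=9


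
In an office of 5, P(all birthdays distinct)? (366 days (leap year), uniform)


P(all different) = Π(366-i)/366 for i=0..4
= (366/366)×(365/366)×...×(362/366)
= 0.972938

P ≈ 0.9729 ≈ 97.29%


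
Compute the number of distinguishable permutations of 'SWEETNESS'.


Letters: 9, freq: {'S': 3, 'W': 1, 'E': 3, 'T': 1, 'N': 1}
9!/(3!×1!×3!×1!×1!) = 362880/36 = 10080

10080


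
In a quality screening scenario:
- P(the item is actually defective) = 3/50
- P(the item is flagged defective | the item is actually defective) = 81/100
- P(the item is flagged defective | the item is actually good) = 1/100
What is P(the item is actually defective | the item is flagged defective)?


Using Bayes' theorem:
P(A|B) = P(B|A)·P(A) / P(B)

P(the item is flagged defective) = 81/100 × 3/50 + 1/100 × 47/50
= 243/5000 + 47/5000 = 29/500

P(the item is actually defective|the item is flagged defective) = (243/5000) / (29/500) = 243/290

P(the item is actually defective|the item is flagged defective) = 243/290 ≈ 83.79%
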